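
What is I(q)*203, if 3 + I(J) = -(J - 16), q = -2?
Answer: 3045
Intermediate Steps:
I(J) = 13 - J (I(J) = -3 - (J - 16) = -3 - (-16 + J) = -3 + (16 - J) = 13 - J)
I(q)*203 = (13 - 1*(-2))*203 = (13 + 2)*203 = 15*203 = 3045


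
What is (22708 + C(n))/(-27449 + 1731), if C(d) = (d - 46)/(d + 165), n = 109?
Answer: -888865/1006676 ≈ -0.88297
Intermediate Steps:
C(d) = (-46 + d)/(165 + d)
(22708 + C(n))/(-27449 + 1731) = (22708 + (-46 + 109)/(165 + 109))/(-27449 + 1731) = (22708 + 63/274)/(-25718) = (22708 + (1/274)*63)*(-1/25718) = (22708 + 63/274)*(-1/25718) = (6222055/274)*(-1/25718) = -888865/1006676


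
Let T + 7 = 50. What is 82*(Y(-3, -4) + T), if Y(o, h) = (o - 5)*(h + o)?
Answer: 8118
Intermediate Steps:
Y(o, h) = (-5 + o)*(h + o)
T = 43 (T = -7 + 50 = 43)
82*(Y(-3, -4) + T) = 82*(((-3)² - 5*(-4) - 5*(-3) - 4*(-3)) + 43) = 82*((9 + 20 + 15 + 12) + 43) = 82*(56 + 43) = 82*99 = 8118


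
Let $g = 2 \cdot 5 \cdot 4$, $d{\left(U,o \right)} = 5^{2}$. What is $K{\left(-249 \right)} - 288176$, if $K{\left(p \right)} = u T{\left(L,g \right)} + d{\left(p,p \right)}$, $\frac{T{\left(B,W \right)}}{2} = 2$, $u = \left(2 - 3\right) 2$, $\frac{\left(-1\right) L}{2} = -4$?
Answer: $-288159$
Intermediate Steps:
$d{\left(U,o \right)} = 25$
$g = 40$ ($g = 10 \cdot 4 = 40$)
$L = 8$ ($L = \left(-2\right) \left(-4\right) = 8$)
$u = -2$ ($u = \left(-1\right) 2 = -2$)
$T{\left(B,W \right)} = 4$ ($T{\left(B,W \right)} = 2 \cdot 2 = 4$)
$K{\left(p \right)} = 17$ ($K{\left(p \right)} = \left(-2\right) 4 + 25 = -8 + 25 = 17$)
$K{\left(-249 \right)} - 288176 = 17 - 288176 = -288159$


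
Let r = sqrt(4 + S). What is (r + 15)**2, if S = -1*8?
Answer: 221 + 60*I ≈ 221.0 + 60.0*I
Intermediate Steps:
S = -8
r = 2*I (r = sqrt(4 - 8) = sqrt(-4) = 2*I ≈ 2.0*I)
(r + 15)**2 = (2*I + 15)**2 = (15 + 2*I)**2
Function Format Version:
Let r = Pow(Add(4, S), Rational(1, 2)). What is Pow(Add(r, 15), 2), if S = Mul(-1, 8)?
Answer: Add(221, Mul(60, I)) ≈ Add(221.00, Mul(60.000, I))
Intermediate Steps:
S = -8
r = Mul(2, I) (r = Pow(Add(4, -8), Rational(1, 2)) = Pow(-4, Rational(1, 2)) = Mul(2, I) ≈ Mul(2.0000, I))
Pow(Add(r, 15), 2) = Pow(Add(Mul(2, I), 15), 2) = Pow(Add(15, Mul(2, I)), 2)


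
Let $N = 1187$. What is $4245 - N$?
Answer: $3058$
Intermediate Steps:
$4245 - N = 4245 - 1187 = 3058$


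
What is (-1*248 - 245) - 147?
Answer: -640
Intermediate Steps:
(-1*248 - 245) - 147 = (-248 - 245) - 147 = -493 - 147 = -640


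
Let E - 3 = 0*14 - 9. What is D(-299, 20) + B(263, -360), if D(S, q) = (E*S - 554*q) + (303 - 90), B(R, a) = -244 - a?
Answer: -8957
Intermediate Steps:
E = -6 (E = 3 + (0*14 - 9) = 3 + (0 - 9) = 3 - 9 = -6)
D(S, q) = 213 - 554*q - 6*S (D(S, q) = (-6*S - 554*q) + (303 - 90) = (-554*q - 6*S) + 213 = 213 - 554*q - 6*S)
D(-299, 20) + B(263, -360) = (213 - 554*20 - 6*(-299)) + (-244 - 1*(-360)) = (213 - 11080 + 1794) + (-244 + 360) = -9073 + 116 = -8957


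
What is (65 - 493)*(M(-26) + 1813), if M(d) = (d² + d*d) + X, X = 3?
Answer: -1355904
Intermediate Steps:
M(d) = 3 + 2*d² (M(d) = (d² + d*d) + 3 = (d² + d²) + 3 = 2*d² + 3 = 3 + 2*d²)
(65 - 493)*(M(-26) + 1813) = (65 - 493)*((3 + 2*(-26)²) + 1813) = -428*((3 + 2*676) + 1813) = -428*((3 + 1352) + 1813) = -428*(1355 + 1813) = -428*3168 = -1355904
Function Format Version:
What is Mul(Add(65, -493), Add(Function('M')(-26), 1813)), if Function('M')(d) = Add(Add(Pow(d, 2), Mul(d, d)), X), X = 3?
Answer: -1355904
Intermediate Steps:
Function('M')(d) = Add(3, Mul(2, Pow(d, 2))) (Function('M')(d) = Add(Add(Pow(d, 2), Mul(d, d)), 3) = Add(Add(Pow(d, 2), Pow(d, 2)), 3) = Add(Mul(2, Pow(d, 2)), 3) = Add(3, Mul(2, Pow(d, 2))))
Mul(Add(65, -493), Add(Function('M')(-26), 1813)) = Mul(Add(65, -493), Add(Add(3, Mul(2, Pow(-26, 2))), 1813)) = Mul(-428, Add(Add(3, Mul(2, 676)), 1813)) = Mul(-428, Add(Add(3, 1352), 1813)) = Mul(-428, Add(1355, 1813)) = Mul(-428, 3168) = -1355904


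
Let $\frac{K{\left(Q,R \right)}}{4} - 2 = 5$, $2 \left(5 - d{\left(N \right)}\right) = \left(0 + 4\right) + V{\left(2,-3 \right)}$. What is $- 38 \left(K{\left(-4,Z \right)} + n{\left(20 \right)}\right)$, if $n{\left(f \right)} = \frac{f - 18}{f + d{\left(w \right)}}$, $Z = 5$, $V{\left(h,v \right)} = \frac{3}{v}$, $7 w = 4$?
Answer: $- \frac{50160}{47} \approx -1067.2$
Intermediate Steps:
$w = \frac{4}{7}$ ($w = \frac{1}{7} \cdot 4 = \frac{4}{7} \approx 0.57143$)
$d{\left(N \right)} = \frac{7}{2}$ ($d{\left(N \right)} = 5 - \frac{\left(0 + 4\right) + \frac{3}{-3}}{2} = 5 - \frac{4 + 3 \left(- \frac{1}{3}\right)}{2} = 5 - \frac{4 - 1}{2} = 5 - \frac{3}{2} = \frac{7}{2}$)
$K{\left(Q,R \right)} = 28$ ($K{\left(Q,R \right)} = 8 + 4 \cdot 5 = 8 + 20 = 28$)
$n{\left(f \right)} = \frac{-18 + f}{\frac{7}{2} + f}$ ($n{\left(f \right)} = \frac{f - 18}{f + \frac{7}{2}} = \frac{-18 + f}{\frac{7}{2} + f}$)
$- 38 \left(K{\left(-4,Z \right)} + n{\left(20 \right)}\right) = - 38 \left(28 + \frac{2 \left(-18 + 20\right)}{7 + 2 \cdot 20}\right) = - 38 \left(28 + 2 \frac{1}{7 + 40} \cdot 2\right) = - 38 \left(28 + 2 \cdot \frac{1}{47} \cdot 2\right) = - 38 \left(28 + \frac{4}{47}\right) = \left(-38\right) \frac{1320}{47} = - \frac{50160}{47}$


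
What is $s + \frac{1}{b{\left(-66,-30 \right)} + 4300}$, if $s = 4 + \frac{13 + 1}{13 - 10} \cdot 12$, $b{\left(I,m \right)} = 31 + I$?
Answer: $\frac{255901}{4265} \approx 60.0$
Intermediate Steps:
$s = 60$ ($s = 4 + \frac{14}{3} \cdot 12 = 4 + 56 = 60$)
$s + \frac{1}{b{\left(-66,-30 \right)} + 4300} = 60 + \frac{1}{\left(31 - 66\right) + 4300} = 60 + \frac{1}{-35 + 4300} = 60 + \frac{1}{4265} = \frac{255901}{4265}$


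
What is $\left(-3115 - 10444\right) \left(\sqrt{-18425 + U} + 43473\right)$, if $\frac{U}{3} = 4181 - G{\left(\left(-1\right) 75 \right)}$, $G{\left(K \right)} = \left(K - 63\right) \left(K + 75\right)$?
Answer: $-589450407 - 13559 i \sqrt{5882} \approx -5.8945 \cdot 10^{8} - 1.0399 \cdot 10^{6} i$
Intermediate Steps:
$G{\left(K \right)} = \left(-63 + K\right) \left(75 + K\right)$
$U = 12543$ ($U = 3 \left(4181 - \left(-4725 + \left(\left(-1\right) 75\right)^{2} + 12 \left(\left(-1\right) 75\right)\right)\right) = 3 \left(4181 - \left(-4725 + \left(-75\right)^{2} + 12 \left(-75\right)\right)\right) = 3 \left(4181 - \left(-4725 + 5625 - 900\right)\right) = 3 \left(4181 - 0\right) = 3 \left(4181 + 0\right) = 3 \cdot 4181 = 12543$)
$\left(-3115 - 10444\right) \left(\sqrt{-18425 + U} + 43473\right) = \left(-3115 - 10444\right) \left(\sqrt{-18425 + 12543} + 43473\right) = - 13559 \left(\sqrt{-5882} + 43473\right) = - 13559 \left(i \sqrt{5882} + 43473\right) = - 13559 \left(43473 + i \sqrt{5882}\right) = -589450407 - 13559 i \sqrt{5882}$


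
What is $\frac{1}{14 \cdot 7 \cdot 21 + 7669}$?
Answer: $\frac{1}{9727} \approx 0.00010281$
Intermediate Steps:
$\frac{1}{14 \cdot 7 \cdot 21 + 7669} = \frac{1}{98 \cdot 21 + 7669} = \frac{1}{2058 + 7669} = \frac{1}{9727}$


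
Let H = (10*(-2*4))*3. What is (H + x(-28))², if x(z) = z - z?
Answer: 57600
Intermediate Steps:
x(z) = 0
H = -240 (H = (10*(-8))*3 = -80*3 = -240)
(H + x(-28))² = (-240 + 0)² = (-240)² = 57600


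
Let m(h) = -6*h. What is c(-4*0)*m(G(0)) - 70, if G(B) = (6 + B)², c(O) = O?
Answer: -70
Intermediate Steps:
c(-4*0)*m(G(0)) - 70 = (-4*0)*(-6*(6 + 0)²) - 70 = 0*(-6*6²) - 70 = 0*(-6*36) - 70 = 0*(-216) - 70 = 0 - 70 = -70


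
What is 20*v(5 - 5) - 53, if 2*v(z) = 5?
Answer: -3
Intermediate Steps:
v(z) = 5/2 (v(z) = (½)*5 = 5/2)
20*v(5 - 5) - 53 = 20*(5/2) - 53 = 50 - 53 = -3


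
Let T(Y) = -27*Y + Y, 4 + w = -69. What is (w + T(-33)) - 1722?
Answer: -937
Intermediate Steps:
w = -73 (w = -4 - 69 = -73)
T(Y) = -26*Y
(w + T(-33)) - 1722 = (-73 - 26*(-33)) - 1722 = (-73 + 858) - 1722 = 785 - 1722 = -937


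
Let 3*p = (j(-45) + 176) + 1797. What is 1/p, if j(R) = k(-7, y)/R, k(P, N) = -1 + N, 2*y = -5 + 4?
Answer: 90/59191 ≈ 0.0015205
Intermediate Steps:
y = -1/2 (y = (-5 + 4)/2 = (1/2)*(-1) = -1/2 ≈ -0.50000)
j(R) = -3/(2*R) (j(R) = (-1 - 1/2)/R = -3/(2*R))
p = 59191/90 (p = ((-3/2/(-45) + 176) + 1797)/3 = ((-3/2*(-1/45) + 176) + 1797)/3 = ((1/30 + 176) + 1797)/3 = (5281/30 + 1797)/3 = (1/3)*(59191/30) = 59191/90 ≈ 657.68)
1/p = 1/(59191/90) = 90/59191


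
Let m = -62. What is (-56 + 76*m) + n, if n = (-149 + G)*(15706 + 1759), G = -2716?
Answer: -50041993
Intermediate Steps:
n = -50037225 (n = (-149 - 2716)*(15706 + 1759) = -2865*17465 = -50037225)
(-56 + 76*m) + n = (-56 + 76*(-62)) - 50037225 = (-56 - 4712) - 50037225 = -4768 - 50037225 = -50041993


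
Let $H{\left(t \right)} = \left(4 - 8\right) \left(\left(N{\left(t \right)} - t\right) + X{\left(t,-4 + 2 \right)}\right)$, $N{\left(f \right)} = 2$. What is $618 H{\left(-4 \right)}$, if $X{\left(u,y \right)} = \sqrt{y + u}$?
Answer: $-14832 - 2472 i \sqrt{6} \approx -14832.0 - 6055.1 i$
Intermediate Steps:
$X{\left(u,y \right)} = \sqrt{u + y}$
$H{\left(t \right)} = -8 - 4 \sqrt{-2 + t} + 4 t$ ($H{\left(t \right)} = \left(4 - 8\right) \left(\left(2 - t\right) + \sqrt{t + \left(-4 + 2\right)}\right) = - 4 \left(\left(2 - t\right) + \sqrt{t - 2}\right) = - 4 \left(\left(2 - t\right) + \sqrt{-2 + t}\right) = - 4 \left(2 + \sqrt{-2 + t} - t\right) = -8 - 4 \sqrt{-2 + t} + 4 t$)
$618 H{\left(-4 \right)} = 618 \left(-8 - 4 \sqrt{-2 - 4} + 4 \left(-4\right)\right) = 618 \left(-8 - 4 \sqrt{-6} - 16\right) = 618 \left(-8 - 4 i \sqrt{6} - 16\right) = 618 \left(-24 - 4 i \sqrt{6}\right) = -14832 - 2472 i \sqrt{6}$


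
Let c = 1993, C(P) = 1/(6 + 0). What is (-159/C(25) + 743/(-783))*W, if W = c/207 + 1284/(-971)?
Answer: -1248263330875/157380651 ≈ -7931.5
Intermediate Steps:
C(P) = ⅙ (C(P) = 1/6 = ⅙)
W = 1669415/200997 (W = 1993/207 + 1284/(-971) = 1993*(1/207) + 1284*(-1/971) = 1993/207 - 1284/971 = 1669415/200997 ≈ 8.3057)
(-159/C(25) + 743/(-783))*W = (-159/⅙ + 743/(-783))*(1669415/200997) = (-159*6 + 743*(-1/783))*(1669415/200997) = (-954 - 743/783)*(1669415/200997) = -747725/783*1669415/200997 = -1248263330875/157380651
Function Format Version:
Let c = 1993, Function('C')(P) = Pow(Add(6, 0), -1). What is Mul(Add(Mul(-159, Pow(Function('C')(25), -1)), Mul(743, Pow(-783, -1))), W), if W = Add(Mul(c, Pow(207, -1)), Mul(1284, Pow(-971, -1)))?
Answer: Rational(-1248263330875, 157380651) ≈ -7931.5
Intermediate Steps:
Function('C')(P) = Rational(1, 6) (Function('C')(P) = Pow(6, -1) = Rational(1, 6))
W = Rational(1669415, 200997) (W = Add(Mul(1993, Pow(207, -1)), Mul(1284, Pow(-971, -1))) = Add(Mul(1993, Rational(1, 207)), Mul(1284, Rational(-1, 971))) = Add(Rational(1993, 207), Rational(-1284, 971)) = Rational(1669415, 200997) ≈ 8.3057)
Mul(Add(Mul(-159, Pow(Function('C')(25), -1)), Mul(743, Pow(-783, -1))), W) = Mul(Add(Mul(-159, Pow(Rational(1, 6), -1)), Mul(743, Pow(-783, -1))), Rational(1669415, 200997)) = Mul(Add(Mul(-159, 6), Mul(743, Rational(-1, 783))), Rational(1669415, 200997)) = Mul(Add(-954, Rational(-743, 783)), Rational(1669415, 200997)) = Mul(Rational(-747725, 783), Rational(1669415, 200997)) = Rational(-1248263330875, 157380651)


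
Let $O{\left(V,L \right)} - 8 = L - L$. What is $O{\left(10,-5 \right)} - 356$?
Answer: $-348$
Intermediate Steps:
$O{\left(V,L \right)} = 8$ ($O{\left(V,L \right)} = 8 + \left(L - L\right) = 8 + 0 = 8$)
$O{\left(10,-5 \right)} - 356 = 8 - 356 = -348$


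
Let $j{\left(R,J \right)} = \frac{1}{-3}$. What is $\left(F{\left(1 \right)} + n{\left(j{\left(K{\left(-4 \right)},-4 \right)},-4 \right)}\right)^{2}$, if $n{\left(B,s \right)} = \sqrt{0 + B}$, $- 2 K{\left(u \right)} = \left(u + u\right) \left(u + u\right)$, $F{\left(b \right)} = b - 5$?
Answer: $\frac{\left(-12 + i \sqrt{3}\right)^{2}}{9} \approx 15.667 - 4.6188 i$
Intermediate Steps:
$F{\left(b \right)} = -5 + b$ ($F{\left(b \right)} = b - 5 = -5 + b$)
$K{\left(u \right)} = - 2 u^{2}$ ($K{\left(u \right)} = - \frac{\left(u + u\right) \left(u + u\right)}{2} = - \frac{2 u 2 u}{2} = - \frac{4 u^{2}}{2} = - 2 u^{2}$)
$j{\left(R,J \right)} = - \frac{1}{3}$
$n{\left(B,s \right)} = \sqrt{B}$
$\left(F{\left(1 \right)} + n{\left(j{\left(K{\left(-4 \right)},-4 \right)},-4 \right)}\right)^{2} = \left(\left(-5 + 1\right) + \sqrt{- \frac{1}{3}}\right)^{2} = \left(-4 + \frac{i \sqrt{3}}{3}\right)^{2}$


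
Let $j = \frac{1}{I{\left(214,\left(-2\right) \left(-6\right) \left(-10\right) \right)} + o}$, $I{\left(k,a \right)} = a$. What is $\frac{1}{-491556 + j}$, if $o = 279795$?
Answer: $- \frac{279675}{137475924299} \approx -2.0344 \cdot 10^{-6}$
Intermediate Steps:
$j = \frac{1}{279675}$ ($j = \frac{1}{\left(-2\right) \left(-6\right) \left(-10\right) + 279795} = \frac{1}{12 \left(-10\right) + 279795} = \frac{1}{-120 + 279795} = \frac{1}{279675} \approx 3.5756 \cdot 10^{-6}$)
$\frac{1}{-491556 + j} = \frac{1}{-491556 + \frac{1}{279675}} = \frac{1}{- \frac{137475924299}{279675}} = - \frac{279675}{137475924299}$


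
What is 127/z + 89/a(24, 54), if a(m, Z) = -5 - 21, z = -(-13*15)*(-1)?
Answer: -1589/390 ≈ -4.0744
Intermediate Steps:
z = -195 (z = -(-195)*(-1) = -1*195 = -195)
a(m, Z) = -26
127/z + 89/a(24, 54) = 127/(-195) + 89/(-26) = 127*(-1/195) + 89*(-1/26) = -127/195 - 89/26 = -1589/390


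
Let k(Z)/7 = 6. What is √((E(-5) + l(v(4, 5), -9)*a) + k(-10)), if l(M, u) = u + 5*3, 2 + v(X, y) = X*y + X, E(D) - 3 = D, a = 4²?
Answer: 2*√34 ≈ 11.662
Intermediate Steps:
a = 16
E(D) = 3 + D
k(Z) = 42 (k(Z) = 7*6 = 42)
v(X, y) = -2 + X + X*y (v(X, y) = -2 + (X*y + X) = -2 + (X + X*y) = -2 + X + X*y)
l(M, u) = 15 + u (l(M, u) = u + 15 = 15 + u)
√((E(-5) + l(v(4, 5), -9)*a) + k(-10)) = √(((3 - 5) + (15 - 9)*16) + 42) = √((-2 + 6*16) + 42) = √((-2 + 96) + 42) = √(94 + 42) = √136 = 2*√34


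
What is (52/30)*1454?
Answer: 37804/15 ≈ 2520.3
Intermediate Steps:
(52/30)*1454 = (52*(1/30))*1454 = (26/15)*1454 = 37804/15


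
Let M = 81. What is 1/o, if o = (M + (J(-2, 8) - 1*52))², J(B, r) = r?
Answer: 1/1369 ≈ 0.00073046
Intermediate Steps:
o = 1369 (o = (81 + (8 - 1*52))² = (81 + (8 - 52))² = (81 - 44)² = 37² = 1369)
1/o = 1/1369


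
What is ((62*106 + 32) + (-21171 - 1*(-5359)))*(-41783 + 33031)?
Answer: 80588416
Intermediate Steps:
((62*106 + 32) + (-21171 - 1*(-5359)))*(-41783 + 33031) = ((6572 + 32) + (-21171 + 5359))*(-8752) = (6604 - 15812)*(-8752) = -9208*(-8752) = 80588416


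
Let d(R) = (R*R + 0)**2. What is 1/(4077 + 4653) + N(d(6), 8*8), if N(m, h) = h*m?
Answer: 724101121/8730 ≈ 82944.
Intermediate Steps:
d(R) = R**4 (d(R) = (R**2 + 0)**2 = (R**2)**2 = R**4)
1/(4077 + 4653) + N(d(6), 8*8) = 1/(4077 + 4653) + (8*8)*6**4 = 1/8730 + 64*1296 = 1/8730 + 82944 = 724101121/8730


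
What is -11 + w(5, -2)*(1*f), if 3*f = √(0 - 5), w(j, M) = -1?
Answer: -11 - I*√5/3 ≈ -11.0 - 0.74536*I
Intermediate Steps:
f = I*√5/3 (f = √(0 - 5)/3 = √(-5)/3 = (I*√5)/3 = I*√5/3 ≈ 0.74536*I)
-11 + w(5, -2)*(1*f) = -11 - I*√5/3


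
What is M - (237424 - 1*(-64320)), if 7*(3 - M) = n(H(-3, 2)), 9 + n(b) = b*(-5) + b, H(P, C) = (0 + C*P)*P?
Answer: -2112106/7 ≈ -3.0173e+5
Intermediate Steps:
H(P, C) = C*P² (H(P, C) = (C*P)*P = C*P²)
n(b) = -9 - 4*b (n(b) = -9 + (b*(-5) + b) = -9 + (-5*b + b) = -9 - 4*b)
M = 102/7 (M = 3 - (-9 - 8*(-3)²)/7 = 3 - (-9 - 8*9)/7 = 3 - (-9 - 4*18)/7 = 3 - (-9 - 72)/7 = 3 - ⅐*(-81) = 3 + 81/7 = 102/7 ≈ 14.571)
M - (237424 - 1*(-64320)) = 102/7 - (237424 - 1*(-64320)) = 102/7 - (237424 + 64320) = 102/7 - 1*301744 = 102/7 - 301744 = -2112106/7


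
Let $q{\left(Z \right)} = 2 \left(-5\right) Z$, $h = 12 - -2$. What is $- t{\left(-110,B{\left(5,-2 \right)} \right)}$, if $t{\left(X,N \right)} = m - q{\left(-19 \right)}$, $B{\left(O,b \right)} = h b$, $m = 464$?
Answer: $-274$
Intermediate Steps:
$h = 14$ ($h = 12 + 2 = 14$)
$q{\left(Z \right)} = - 10 Z$
$B{\left(O,b \right)} = 14 b$
$t{\left(X,N \right)} = 274$ ($t{\left(X,N \right)} = 464 - \left(-10\right) \left(-19\right) = 464 - 190 = 274$)
$- t{\left(-110,B{\left(5,-2 \right)} \right)} = \left(-1\right) 274 = -274$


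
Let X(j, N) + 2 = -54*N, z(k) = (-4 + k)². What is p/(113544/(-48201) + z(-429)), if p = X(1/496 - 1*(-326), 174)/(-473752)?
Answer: 75498833/713552924713540 ≈ 1.0581e-7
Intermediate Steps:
X(j, N) = -2 - 54*N
p = 4699/236876 (p = (-2 - 54*174)/(-473752) = (-2 - 9396)*(-1/473752) = -9398*(-1/473752) = 4699/236876 ≈ 0.019837)
p/(113544/(-48201) + z(-429)) = 4699/(236876*(113544/(-48201) + (-4 - 429)²)) = 4699/(236876*(113544*(-1/48201) + (-433)²)) = 4699/(236876*(-37848/16067 + 187489)) = 4699/(236876*(3012347915/16067)) = (4699/236876)*(16067/3012347915) = 75498833/713552924713540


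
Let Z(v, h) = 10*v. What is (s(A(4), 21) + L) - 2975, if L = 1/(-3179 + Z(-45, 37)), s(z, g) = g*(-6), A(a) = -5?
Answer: -11253530/3629 ≈ -3101.0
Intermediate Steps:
s(z, g) = -6*g
L = -1/3629 (L = 1/(-3179 + 10*(-45)) = 1/(-3179 - 450) = 1/(-3629) = -1/3629 ≈ -0.00027556)
(s(A(4), 21) + L) - 2975 = (-6*21 - 1/3629) - 2975 = (-126 - 1/3629) - 2975 = -457255/3629 - 2975 = -11253530/3629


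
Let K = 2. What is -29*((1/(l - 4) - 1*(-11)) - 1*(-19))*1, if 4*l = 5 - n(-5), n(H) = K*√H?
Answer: 58*(-30*√5 + 163*I)/(-11*I + 2*√5) ≈ -860.95 - 3.6792*I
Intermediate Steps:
n(H) = 2*√H
l = 5/4 - I*√5/2 (l = (5 - 2*√(-5))/4 = (5 - 2*I*√5)/4 = 5/4 - I*√5/2 ≈ 1.25 - 1.118*I)
-29*((1/(l - 4) - 1*(-11)) - 1*(-19))*1 = -29*((1/((5/4 - I*√5/2) - 4) - 1*(-11)) - 1*(-19))*1 = -29*((1/(-11/4 - I*√5/2) + 11) + 19)*1 = -29*((11 + 1/(-11/4 - I*√5/2)) + 19)*1 = -29*(30 + 1/(-11/4 - I*√5/2))*1 = (-870 - 29/(-11/4 - I*√5/2))*1 = -870 - 29/(-11/4 - I*√5/2)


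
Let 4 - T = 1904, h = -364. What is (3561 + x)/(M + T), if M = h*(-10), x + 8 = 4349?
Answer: 1317/290 ≈ 4.5414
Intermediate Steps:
T = -1900 (T = 4 - 1*1904 = 4 - 1904 = -1900)
x = 4341 (x = -8 + 4349 = 4341)
M = 3640 (M = -364*(-10) = 3640)
(3561 + x)/(M + T) = (3561 + 4341)/(3640 - 1900) = 7902/1740 = 7902*(1/1740) = 1317/290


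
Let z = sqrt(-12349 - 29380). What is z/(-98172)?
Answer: -I*sqrt(41729)/98172 ≈ -0.0020808*I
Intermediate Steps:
z = I*sqrt(41729) (z = sqrt(-41729) = I*sqrt(41729) ≈ 204.28*I)
z/(-98172) = (I*sqrt(41729))/(-98172) = (I*sqrt(41729))*(-1/98172) = -I*sqrt(41729)/98172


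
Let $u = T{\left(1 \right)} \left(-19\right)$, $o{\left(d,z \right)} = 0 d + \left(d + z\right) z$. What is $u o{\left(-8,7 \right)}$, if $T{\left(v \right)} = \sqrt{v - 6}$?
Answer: $133 i \sqrt{5} \approx 297.4 i$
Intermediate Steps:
$o{\left(d,z \right)} = z \left(d + z\right)$ ($o{\left(d,z \right)} = 0 + z \left(d + z\right) = z \left(d + z\right)$)
$T{\left(v \right)} = \sqrt{-6 + v}$
$u = - 19 i \sqrt{5}$ ($u = \sqrt{-6 + 1} \left(-19\right) = \sqrt{-5} \left(-19\right) = i \sqrt{5} \left(-19\right) = - 19 i \sqrt{5} \approx - 42.485 i$)
$u o{\left(-8,7 \right)} = - 19 i \sqrt{5} \cdot 7 \left(-8 + 7\right) = - 19 i \sqrt{5} \cdot 7 \left(-1\right) = - 19 i \sqrt{5} \left(-7\right) = 133 i \sqrt{5}$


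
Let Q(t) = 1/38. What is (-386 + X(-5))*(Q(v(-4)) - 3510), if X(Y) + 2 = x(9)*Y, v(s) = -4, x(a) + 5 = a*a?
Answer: 51217536/19 ≈ 2.6957e+6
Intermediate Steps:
x(a) = -5 + a² (x(a) = -5 + a*a = -5 + a²)
Q(t) = 1/38
X(Y) = -2 + 76*Y (X(Y) = -2 + (-5 + 9²)*Y = -2 + (-5 + 81)*Y = -2 + 76*Y)
(-386 + X(-5))*(Q(v(-4)) - 3510) = (-386 + (-2 + 76*(-5)))*(1/38 - 3510) = (-386 + (-2 - 380))*(-133379/38) = (-386 - 382)*(-133379/38) = -768*(-133379/38) = 51217536/19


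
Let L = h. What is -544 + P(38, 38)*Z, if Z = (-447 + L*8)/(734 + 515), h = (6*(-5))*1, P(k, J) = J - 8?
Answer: -700066/1249 ≈ -560.50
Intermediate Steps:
P(k, J) = -8 + J
h = -30 (h = -30*1 = -30)
L = -30
Z = -687/1249 (Z = (-447 - 30*8)/(734 + 515) = (-447 - 240)/1249 = -687*1/1249 = -687/1249 ≈ -0.55004)
-544 + P(38, 38)*Z = -544 + (-8 + 38)*(-687/1249) = -544 + 30*(-687/1249) = -544 - 20610/1249 = -700066/1249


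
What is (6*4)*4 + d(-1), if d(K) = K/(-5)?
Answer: 481/5 ≈ 96.200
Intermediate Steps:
d(K) = -K/5 (d(K) = K*(-⅕) = -K/5)
(6*4)*4 + d(-1) = (6*4)*4 - ⅕*(-1) = 24*4 + ⅕ = 96 + ⅕ = 481/5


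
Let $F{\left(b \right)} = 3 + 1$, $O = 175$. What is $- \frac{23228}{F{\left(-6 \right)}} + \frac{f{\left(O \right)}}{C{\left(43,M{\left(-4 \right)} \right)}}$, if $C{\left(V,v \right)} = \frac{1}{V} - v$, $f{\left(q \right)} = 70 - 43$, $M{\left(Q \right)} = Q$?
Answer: $- \frac{1003450}{173} \approx -5800.3$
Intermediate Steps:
$f{\left(q \right)} = 27$ ($f{\left(q \right)} = 70 - 43 = 27$)
$F{\left(b \right)} = 4$
$- \frac{23228}{F{\left(-6 \right)}} + \frac{f{\left(O \right)}}{C{\left(43,M{\left(-4 \right)} \right)}} = - \frac{23228}{4} + \frac{27}{\frac{1}{43} - -4} = \left(-23228\right) \frac{1}{4} + \frac{27}{\frac{1}{43} + 4} = -5807 + \frac{27}{\frac{173}{43}} = -5807 + 27 \cdot \frac{43}{173} = -5807 + \frac{1161}{173} = - \frac{1003450}{173}$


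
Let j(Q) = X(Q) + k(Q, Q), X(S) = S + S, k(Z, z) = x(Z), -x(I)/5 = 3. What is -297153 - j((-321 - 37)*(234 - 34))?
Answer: -153938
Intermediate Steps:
x(I) = -15 (x(I) = -5*3 = -15)
k(Z, z) = -15
X(S) = 2*S
j(Q) = -15 + 2*Q (j(Q) = 2*Q - 15 = -15 + 2*Q)
-297153 - j((-321 - 37)*(234 - 34)) = -297153 - (-15 + 2*((-321 - 37)*(234 - 34))) = -297153 - (-15 + 2*(-358*200)) = -297153 - (-15 + 2*(-71600)) = -297153 - (-15 - 143200) = -297153 - 1*(-143215) = -297153 + 143215 = -153938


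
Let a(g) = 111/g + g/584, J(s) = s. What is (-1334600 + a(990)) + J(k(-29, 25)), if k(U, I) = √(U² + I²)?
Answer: -64300940923/48180 + √1466 ≈ -1.3346e+6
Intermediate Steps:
k(U, I) = √(I² + U²)
a(g) = 111/g + g/584 (a(g) = 111/g + g*(1/584) = 111/g + g/584)
(-1334600 + a(990)) + J(k(-29, 25)) = (-1334600 + (111/990 + (1/584)*990)) + √(25² + (-29)²) = (-1334600 + (111*(1/990) + 495/292)) + √(625 + 841) = (-1334600 + (37/330 + 495/292)) + √1466 = (-1334600 + 87077/48180) + √1466 = -64300940923/48180 + √1466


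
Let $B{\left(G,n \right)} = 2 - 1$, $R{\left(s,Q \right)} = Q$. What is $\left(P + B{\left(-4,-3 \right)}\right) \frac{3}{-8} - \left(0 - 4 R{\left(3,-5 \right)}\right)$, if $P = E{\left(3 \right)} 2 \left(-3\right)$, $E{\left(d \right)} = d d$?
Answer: $- \frac{1}{8} \approx -0.125$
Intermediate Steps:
$E{\left(d \right)} = d^{2}$
$P = -54$ ($P = 3^{2} \cdot 2 \left(-3\right) = 9 \cdot 2 \left(-3\right) = 18 \left(-3\right) = -54$)
$B{\left(G,n \right)} = 1$ ($B{\left(G,n \right)} = 2 - 1 = 1$)
$\left(P + B{\left(-4,-3 \right)}\right) \frac{3}{-8} - \left(0 - 4 R{\left(3,-5 \right)}\right) = \left(-54 + 1\right) \frac{3}{-8} - \left(0 - -20\right) = - 53 \cdot 3 \left(- \frac{1}{8}\right) - \left(0 + 20\right) = \left(-53\right) \left(- \frac{3}{8}\right) - 20 = \frac{159}{8} - 20 = - \frac{1}{8}$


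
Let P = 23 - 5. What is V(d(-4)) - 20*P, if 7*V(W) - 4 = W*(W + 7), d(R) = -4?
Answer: -2528/7 ≈ -361.14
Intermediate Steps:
V(W) = 4/7 + W*(7 + W)/7 (V(W) = 4/7 + (W*(W + 7))/7 = 4/7 + (W*(7 + W))/7 = 4/7 + W*(7 + W)/7)
P = 18
V(d(-4)) - 20*P = (4/7 - 4 + (⅐)*(-4)²) - 20*18 = (4/7 - 4 + (⅐)*16) - 360 = (4/7 - 4 + 16/7) - 360 = -8/7 - 360 = -2528/7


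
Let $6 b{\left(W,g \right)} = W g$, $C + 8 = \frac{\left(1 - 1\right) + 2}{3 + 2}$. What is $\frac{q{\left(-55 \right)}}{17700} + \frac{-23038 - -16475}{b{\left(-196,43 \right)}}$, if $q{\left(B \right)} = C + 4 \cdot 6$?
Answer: $\frac{217852756}{46617375} \approx 4.6732$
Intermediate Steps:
$C = - \frac{38}{5}$ ($C = -8 + \frac{\left(1 - 1\right) + 2}{3 + 2} = -8 + \frac{0 + 2}{5} = -8 + 2 \cdot \frac{1}{5} = -8 + \frac{2}{5} = - \frac{38}{5} \approx -7.6$)
$b{\left(W,g \right)} = \frac{W g}{6}$
$q{\left(B \right)} = \frac{82}{5}$ ($q{\left(B \right)} = - \frac{38}{5} + 4 \cdot 6 = - \frac{38}{5} + 24 = \frac{82}{5}$)
$\frac{q{\left(-55 \right)}}{17700} + \frac{-23038 - -16475}{b{\left(-196,43 \right)}} = \frac{82}{5 \cdot 17700} + \frac{-23038 - -16475}{\frac{1}{6} \left(-196\right) 43} = \frac{82}{5} \cdot \frac{1}{17700} + \frac{-23038 + 16475}{- \frac{4214}{3}} = \frac{41}{44250} - - \frac{19689}{4214} = \frac{41}{44250} + \frac{19689}{4214} = \frac{217852756}{46617375}$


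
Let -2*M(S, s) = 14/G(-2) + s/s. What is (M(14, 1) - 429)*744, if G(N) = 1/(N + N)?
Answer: -298716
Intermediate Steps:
G(N) = 1/(2*N)
M(S, s) = 55/2 (M(S, s) = -(14/(((1/2)/(-2))) + s/s)/2 = -(14/(((1/2)*(-1/2))) + 1)/2 = -(14/(-1/4) + 1)/2 = -(14*(-4) + 1)/2 = -(-56 + 1)/2 = -1/2*(-55) = 55/2)
(M(14, 1) - 429)*744 = (55/2 - 429)*744 = -803/2*744 = -298716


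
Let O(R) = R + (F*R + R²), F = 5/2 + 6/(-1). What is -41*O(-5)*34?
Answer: -52275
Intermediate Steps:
F = -7/2 (F = 5*(½) + 6*(-1) = 5/2 - 6 = -7/2 ≈ -3.5000)
O(R) = R² - 5*R/2 (O(R) = R + (-7*R/2 + R²) = R + (R² - 7*R/2) = R² - 5*R/2)
-41*O(-5)*34 = -41*(-5)*(-5 + 2*(-5))/2*34 = -41*(-5)*(-5 - 10)/2*34 = -41*(-5)*(-15)/2*34 = -41*75/2*34 = -3075/2*34 = -52275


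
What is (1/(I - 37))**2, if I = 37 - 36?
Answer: 1/1296 ≈ 0.00077160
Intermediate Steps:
I = 1
(1/(I - 37))**2 = (1/(1 - 37))**2 = (1/(-36))**2 = (-1/36)**2 = 1/1296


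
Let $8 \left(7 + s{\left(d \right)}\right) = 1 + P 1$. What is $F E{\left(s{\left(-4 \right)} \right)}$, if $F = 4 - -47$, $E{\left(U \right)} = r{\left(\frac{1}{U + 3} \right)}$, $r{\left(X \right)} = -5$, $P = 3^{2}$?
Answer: $-255$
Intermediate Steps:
$P = 9$
$s{\left(d \right)} = - \frac{23}{4}$ ($s{\left(d \right)} = -7 + \frac{1 + 9 \cdot 1}{8} = -7 + \frac{1 + 9}{8} = -7 + \frac{1}{8} \cdot 10 = -7 + \frac{5}{4} = - \frac{23}{4}$)
$E{\left(U \right)} = -5$
$F = 51$ ($F = 4 + 47 = 51$)
$F E{\left(s{\left(-4 \right)} \right)} = 51 \left(-5\right) = -255$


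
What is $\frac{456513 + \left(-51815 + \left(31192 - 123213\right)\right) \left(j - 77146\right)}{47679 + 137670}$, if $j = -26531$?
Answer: $\frac{4970980495}{61783} \approx 80459.0$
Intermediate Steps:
$\frac{456513 + \left(-51815 + \left(31192 - 123213\right)\right) \left(j - 77146\right)}{47679 + 137670} = \frac{456513 + \left(-51815 + \left(31192 - 123213\right)\right) \left(-26531 - 77146\right)}{47679 + 137670} = \frac{456513 + \left(-51815 + \left(31192 - 123213\right)\right) \left(-103677\right)}{185349} = \left(456513 + \left(-51815 - 92021\right) \left(-103677\right)\right) \frac{1}{185349} = \left(456513 - -14912484972\right) \frac{1}{185349} = \left(456513 + 14912484972\right) \frac{1}{185349} = 14912941485 \cdot \frac{1}{185349} = \frac{4970980495}{61783}$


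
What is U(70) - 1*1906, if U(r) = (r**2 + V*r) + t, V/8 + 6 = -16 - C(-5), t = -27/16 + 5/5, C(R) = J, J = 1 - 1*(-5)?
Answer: -202987/16 ≈ -12687.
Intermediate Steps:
J = 6 (J = 1 + 5 = 6)
C(R) = 6
t = -11/16 (t = -27*1/16 + 5*(1/5) = -27/16 + 1 = -11/16 ≈ -0.68750)
V = -224 (V = -48 + 8*(-16 - 1*6) = -48 + 8*(-16 - 6) = -48 + 8*(-22) = -48 - 176 = -224)
U(r) = -11/16 + r**2 - 224*r (U(r) = (r**2 - 224*r) - 11/16 = -11/16 + r**2 - 224*r)
U(70) - 1*1906 = (-11/16 + 70**2 - 224*70) - 1*1906 = (-11/16 + 4900 - 15680) - 1906 = -172491/16 - 1906 = -202987/16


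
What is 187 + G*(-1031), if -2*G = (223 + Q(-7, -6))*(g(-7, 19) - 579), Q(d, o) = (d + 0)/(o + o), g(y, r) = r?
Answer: -193631549/3 ≈ -6.4544e+7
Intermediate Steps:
Q(d, o) = d/(2*o) (Q(d, o) = d/((2*o)) = d*(1/(2*o)) = d/(2*o))
G = 187810/3 (G = -(223 + (1/2)*(-7)/(-6))*(19 - 579)/2 = -(223 + (1/2)*(-7)*(-1/6))*(-560)/2 = -(223 + 7/12)*(-560)/2 = -2683*(-560)/24 = -1/2*(-375620/3) = 187810/3 ≈ 62603.)
187 + G*(-1031) = 187 + (187810/3)*(-1031) = 187 - 193632110/3 = -193631549/3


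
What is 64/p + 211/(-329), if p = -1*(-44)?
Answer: 2943/3619 ≈ 0.81321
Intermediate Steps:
p = 44
64/p + 211/(-329) = 64/44 + 211/(-329) = 64*(1/44) + 211*(-1/329) = 16/11 - 211/329 = 2943/3619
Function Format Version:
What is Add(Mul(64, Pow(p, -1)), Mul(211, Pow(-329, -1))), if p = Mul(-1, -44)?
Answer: Rational(2943, 3619) ≈ 0.81321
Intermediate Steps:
p = 44
Add(Mul(64, Pow(p, -1)), Mul(211, Pow(-329, -1))) = Add(Mul(64, Pow(44, -1)), Mul(211, Pow(-329, -1))) = Add(Mul(64, Rational(1, 44)), Mul(211, Rational(-1, 329))) = Add(Rational(16, 11), Rational(-211, 329)) = Rational(2943, 3619)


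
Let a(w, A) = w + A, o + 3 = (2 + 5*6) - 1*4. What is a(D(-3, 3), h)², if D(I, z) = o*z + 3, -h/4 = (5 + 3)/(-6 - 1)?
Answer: 334084/49 ≈ 6818.0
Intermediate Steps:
h = 32/7 (h = -4*(5 + 3)/(-6 - 1) = -32/(-7) = -32*(-1)/7 = -4*(-8/7) = 32/7 ≈ 4.5714)
o = 25 (o = -3 + ((2 + 5*6) - 1*4) = -3 + ((2 + 30) - 4) = -3 + (32 - 4) = -3 + 28 = 25)
D(I, z) = 3 + 25*z (D(I, z) = 25*z + 3 = 3 + 25*z)
a(w, A) = A + w
a(D(-3, 3), h)² = (32/7 + (3 + 25*3))² = (32/7 + (3 + 75))² = (32/7 + 78)² = (578/7)² = 334084/49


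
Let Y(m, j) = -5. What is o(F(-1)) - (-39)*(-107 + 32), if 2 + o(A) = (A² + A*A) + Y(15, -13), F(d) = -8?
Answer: -2804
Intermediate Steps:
o(A) = -7 + 2*A² (o(A) = -2 + ((A² + A*A) - 5) = -2 + ((A² + A²) - 5) = -2 + (2*A² - 5) = -2 + (-5 + 2*A²) = -7 + 2*A²)
o(F(-1)) - (-39)*(-107 + 32) = (-7 + 2*(-8)²) - (-39)*(-107 + 32) = (-7 + 2*64) - (-39)*(-75) = (-7 + 128) - 1*2925 = 121 - 2925 = -2804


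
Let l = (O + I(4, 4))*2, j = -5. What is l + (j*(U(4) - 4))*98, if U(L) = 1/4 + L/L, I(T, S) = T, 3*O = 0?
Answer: 2711/2 ≈ 1355.5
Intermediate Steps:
O = 0 (O = (1/3)*0 = 0)
U(L) = 5/4 (U(L) = 1*(1/4) + 1 = 1/4 + 1 = 5/4)
l = 8 (l = (0 + 4)*2 = 4*2 = 8)
l + (j*(U(4) - 4))*98 = 8 - 5*(5/4 - 4)*98 = 8 - 5*(-11/4)*98 = 8 + (55/4)*98 = 8 + 2695/2 = 2711/2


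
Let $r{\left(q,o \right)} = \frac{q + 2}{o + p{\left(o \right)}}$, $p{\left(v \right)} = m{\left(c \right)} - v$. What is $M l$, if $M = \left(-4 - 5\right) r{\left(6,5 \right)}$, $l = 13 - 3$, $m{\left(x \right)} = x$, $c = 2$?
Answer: $-360$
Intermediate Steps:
$p{\left(v \right)} = 2 - v$
$r{\left(q,o \right)} = 1 + \frac{q}{2}$ ($r{\left(q,o \right)} = \frac{q + 2}{o - \left(-2 + o\right)} = \frac{2 + q}{2} = \left(2 + q\right) \frac{1}{2} = 1 + \frac{q}{2}$)
$l = 10$ ($l = 13 - 3 = 10$)
$M = -36$ ($M = \left(-4 - 5\right) \left(1 + \frac{1}{2} \cdot 6\right) = - 9 \left(1 + 3\right) = \left(-9\right) 4 = -36$)
$M l = \left(-36\right) 10 = -360$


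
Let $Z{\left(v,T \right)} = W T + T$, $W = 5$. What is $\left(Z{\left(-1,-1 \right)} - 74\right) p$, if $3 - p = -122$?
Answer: $-10000$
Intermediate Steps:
$p = 125$ ($p = 3 - -122 = 3 + 122 = 125$)
$Z{\left(v,T \right)} = 6 T$ ($Z{\left(v,T \right)} = 5 T + T = 6 T$)
$\left(Z{\left(-1,-1 \right)} - 74\right) p = \left(6 \left(-1\right) - 74\right) 125 = \left(-6 - 74\right) 125 = \left(-80\right) 125 = -10000$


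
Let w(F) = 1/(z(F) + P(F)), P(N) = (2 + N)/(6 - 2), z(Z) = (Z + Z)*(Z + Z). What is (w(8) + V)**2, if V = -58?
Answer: 899040256/267289 ≈ 3363.6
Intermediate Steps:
z(Z) = 4*Z**2 (z(Z) = (2*Z)*(2*Z) = 4*Z**2)
P(N) = 1/2 + N/4 (P(N) = (2 + N)/4 = (2 + N)*(1/4) = 1/2 + N/4)
w(F) = 1/(1/2 + 4*F**2 + F/4) (w(F) = 1/(4*F**2 + (1/2 + F/4)) = 1/(1/2 + 4*F**2 + F/4))
(w(8) + V)**2 = (4/(2 + 8 + 16*8**2) - 58)**2 = (4/(2 + 8 + 16*64) - 58)**2 = (4/(2 + 8 + 1024) - 58)**2 = (4/1034 - 58)**2 = (4*(1/1034) - 58)**2 = (2/517 - 58)**2 = (-29984/517)**2 = 899040256/267289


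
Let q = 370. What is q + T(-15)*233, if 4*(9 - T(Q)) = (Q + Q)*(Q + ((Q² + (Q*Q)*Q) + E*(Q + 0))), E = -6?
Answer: -10742191/2 ≈ -5.3711e+6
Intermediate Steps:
T(Q) = 9 - Q*(Q² + Q³ - 5*Q)/2 (T(Q) = 9 - (Q + Q)*(Q + ((Q² + (Q*Q)*Q) - 6*(Q + 0)))/4 = 9 - 2*Q*(Q + ((Q² + Q²*Q) - 6*Q))/4 = 9 - 2*Q*(Q + ((Q² + Q³) - 6*Q))/4 = 9 - 2*Q*(Q + (Q² + Q³ - 6*Q))/4 = 9 - 2*Q*(Q² + Q³ - 5*Q)/4 = 9 - Q*(Q² + Q³ - 5*Q)/2)
q + T(-15)*233 = 370 + (9 - ½*(-15)³ - ½*(-15)⁴ + (5/2)*(-15)²)*233 = 370 + (9 - ½*(-3375) - ½*50625 + (5/2)*225)*233 = 370 + (9 + 3375/2 - 50625/2 + 1125/2)*233 = 370 - 46107/2*233 = 370 - 10742931/2 = -10742191/2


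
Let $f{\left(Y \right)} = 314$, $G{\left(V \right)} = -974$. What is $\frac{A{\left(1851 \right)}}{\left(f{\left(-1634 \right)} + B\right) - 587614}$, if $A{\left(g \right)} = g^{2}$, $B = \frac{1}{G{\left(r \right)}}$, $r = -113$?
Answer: $- \frac{3337119774}{572030201} \approx -5.8338$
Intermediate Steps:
$B = - \frac{1}{974}$ ($B = \frac{1}{-974} = - \frac{1}{974} \approx -0.0010267$)
$\frac{A{\left(1851 \right)}}{\left(f{\left(-1634 \right)} + B\right) - 587614} = \frac{1851^{2}}{\left(314 - \frac{1}{974}\right) - 587614} = \frac{3426201}{\frac{305835}{974} - 587614} = \frac{3426201}{- \frac{572030201}{974}} = 3426201 \left(- \frac{974}{572030201}\right) = - \frac{3337119774}{572030201}$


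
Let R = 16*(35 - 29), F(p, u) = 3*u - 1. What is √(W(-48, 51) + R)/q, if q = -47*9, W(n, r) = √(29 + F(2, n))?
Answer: -√(96 + 2*I*√29)/423 ≈ -0.023199 - 0.0012973*I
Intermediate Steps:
F(p, u) = -1 + 3*u
W(n, r) = √(28 + 3*n) (W(n, r) = √(29 + (-1 + 3*n)) = √(28 + 3*n))
R = 96 (R = 16*6 = 96)
q = -423
√(W(-48, 51) + R)/q = √(√(28 + 3*(-48)) + 96)/(-423) = √(√(28 - 144) + 96)*(-1/423) = √(√(-116) + 96)*(-1/423) = √(2*I*√29 + 96)*(-1/423) = √(96 + 2*I*√29)*(-1/423) = -√(96 + 2*I*√29)/423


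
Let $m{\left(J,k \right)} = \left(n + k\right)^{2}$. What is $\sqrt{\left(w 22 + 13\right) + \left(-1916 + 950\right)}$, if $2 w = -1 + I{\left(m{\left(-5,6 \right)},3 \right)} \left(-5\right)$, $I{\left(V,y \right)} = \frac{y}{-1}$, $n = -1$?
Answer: $i \sqrt{799} \approx 28.267 i$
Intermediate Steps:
$m{\left(J,k \right)} = \left(-1 + k\right)^{2}$
$I{\left(V,y \right)} = - y$ ($I{\left(V,y \right)} = y \left(-1\right) = - y$)
$w = 7$ ($w = \frac{-1 + \left(-1\right) 3 \left(-5\right)}{2} = \frac{-1 - -15}{2} = \frac{-1 + 15}{2} = \frac{1}{2} \cdot 14 = 7$)
$\sqrt{\left(w 22 + 13\right) + \left(-1916 + 950\right)} = \sqrt{\left(7 \cdot 22 + 13\right) + \left(-1916 + 950\right)} = \sqrt{\left(154 + 13\right) - 966} = \sqrt{167 - 966} = \sqrt{-799} = i \sqrt{799}$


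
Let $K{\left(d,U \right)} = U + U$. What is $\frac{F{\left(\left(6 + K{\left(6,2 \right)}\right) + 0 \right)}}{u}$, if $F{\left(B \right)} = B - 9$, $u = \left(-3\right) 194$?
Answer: $- \frac{1}{582} \approx -0.0017182$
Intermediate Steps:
$K{\left(d,U \right)} = 2 U$
$u = -582$
$F{\left(B \right)} = -9 + B$ ($F{\left(B \right)} = B - 9 = -9 + B$)
$\frac{F{\left(\left(6 + K{\left(6,2 \right)}\right) + 0 \right)}}{u} = \frac{-9 + \left(\left(6 + 2 \cdot 2\right) + 0\right)}{-582} = - \frac{-9 + \left(\left(6 + 4\right) + 0\right)}{582} = - \frac{-9 + \left(10 + 0\right)}{582} = - \frac{-9 + 10}{582} = \left(- \frac{1}{582}\right) 1 = - \frac{1}{582}$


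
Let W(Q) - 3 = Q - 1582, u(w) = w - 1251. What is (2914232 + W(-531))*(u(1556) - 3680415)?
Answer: -10716929293420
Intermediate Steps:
u(w) = -1251 + w
W(Q) = -1579 + Q (W(Q) = 3 + (Q - 1582) = 3 + (-1582 + Q) = -1579 + Q)
(2914232 + W(-531))*(u(1556) - 3680415) = (2914232 + (-1579 - 531))*((-1251 + 1556) - 3680415) = (2914232 - 2110)*(305 - 3680415) = 2912122*(-3680110) = -10716929293420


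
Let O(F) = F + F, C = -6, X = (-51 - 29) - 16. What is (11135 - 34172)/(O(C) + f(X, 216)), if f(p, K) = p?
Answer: 7679/36 ≈ 213.31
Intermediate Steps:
X = -96 (X = -80 - 16 = -96)
O(F) = 2*F
(11135 - 34172)/(O(C) + f(X, 216)) = (11135 - 34172)/(2*(-6) - 96) = -23037/(-12 - 96) = -23037/(-108) = -23037*(-1/108) = 7679/36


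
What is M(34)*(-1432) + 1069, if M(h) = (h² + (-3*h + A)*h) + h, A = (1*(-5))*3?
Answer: 3993485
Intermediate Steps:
A = -15 (A = -5*3 = -15)
M(h) = h + h² + h*(-15 - 3*h) (M(h) = (h² + (-3*h - 15)*h) + h = (h² + (-15 - 3*h)*h) + h = (h² + h*(-15 - 3*h)) + h = h + h² + h*(-15 - 3*h))
M(34)*(-1432) + 1069 = -2*34*(7 + 34)*(-1432) + 1069 = -2*34*41*(-1432) + 1069 = -2788*(-1432) + 1069 = 3992416 + 1069 = 3993485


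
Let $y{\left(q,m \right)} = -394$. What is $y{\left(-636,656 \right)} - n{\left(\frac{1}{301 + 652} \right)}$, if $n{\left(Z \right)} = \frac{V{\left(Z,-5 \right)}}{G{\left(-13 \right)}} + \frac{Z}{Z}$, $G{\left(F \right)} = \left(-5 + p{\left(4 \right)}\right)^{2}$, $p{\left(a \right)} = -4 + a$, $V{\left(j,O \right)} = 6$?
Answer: $- \frac{9881}{25} \approx -395.24$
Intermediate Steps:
$G{\left(F \right)} = 25$ ($G{\left(F \right)} = \left(-5 + \left(-4 + 4\right)\right)^{2} = \left(-5 + 0\right)^{2} = \left(-5\right)^{2} = 25$)
$n{\left(Z \right)} = \frac{31}{25}$ ($n{\left(Z \right)} = \frac{6}{25} + \frac{Z}{Z} = 6 \cdot \frac{1}{25} + 1 = \frac{6}{25} + 1 = \frac{31}{25}$)
$y{\left(-636,656 \right)} - n{\left(\frac{1}{301 + 652} \right)} = -394 - \frac{31}{25} = - \frac{9881}{25}$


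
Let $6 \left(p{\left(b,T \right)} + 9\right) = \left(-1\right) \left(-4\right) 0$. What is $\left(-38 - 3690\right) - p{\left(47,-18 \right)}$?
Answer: $-3719$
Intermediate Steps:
$p{\left(b,T \right)} = -9$ ($p{\left(b,T \right)} = -9 + \frac{\left(-1\right) \left(-4\right) 0}{6} = -9 + \frac{4 \cdot 0}{6} = -9 + \frac{1}{6} \cdot 0 = -9 + 0 = -9$)
$\left(-38 - 3690\right) - p{\left(47,-18 \right)} = \left(-38 - 3690\right) - -9 = \left(-38 - 3690\right) + 9 = -3728 + 9 = -3719$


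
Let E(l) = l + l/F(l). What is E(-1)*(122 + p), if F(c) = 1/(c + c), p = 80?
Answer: 202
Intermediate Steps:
F(c) = 1/(2*c)
E(l) = l + 2*l**2 (E(l) = l + l/((1/(2*l))) = l + l*(2*l) = l + 2*l**2)
E(-1)*(122 + p) = (-(1 + 2*(-1)))*(122 + 80) = -(1 - 2)*202 = -1*(-1)*202 = 1*202 = 202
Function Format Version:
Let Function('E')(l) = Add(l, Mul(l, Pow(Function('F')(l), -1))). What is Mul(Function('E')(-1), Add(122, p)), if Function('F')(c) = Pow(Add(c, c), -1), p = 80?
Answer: 202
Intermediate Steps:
Function('F')(c) = Mul(Rational(1, 2), Pow(c, -1)) (Function('F')(c) = Pow(Mul(2, c), -1) = Mul(Rational(1, 2), Pow(c, -1)))
Function('E')(l) = Add(l, Mul(2, Pow(l, 2))) (Function('E')(l) = Add(l, Mul(l, Pow(Mul(Rational(1, 2), Pow(l, -1)), -1))) = Add(l, Mul(l, Mul(2, l))) = Add(l, Mul(2, Pow(l, 2))))
Mul(Function('E')(-1), Add(122, p)) = Mul(Mul(-1, Add(1, Mul(2, -1))), Add(122, 80)) = Mul(Mul(-1, Add(1, -2)), 202) = Mul(Mul(-1, -1), 202) = Mul(1, 202) = 202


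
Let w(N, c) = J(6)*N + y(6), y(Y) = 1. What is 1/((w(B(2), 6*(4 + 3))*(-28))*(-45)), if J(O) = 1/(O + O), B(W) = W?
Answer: 1/1470 ≈ 0.00068027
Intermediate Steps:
J(O) = 1/(2*O)
w(N, c) = 1 + N/12 (w(N, c) = ((½)/6)*N + 1 = ((½)*(⅙))*N + 1 = N/12 + 1 = 1 + N/12)
1/((w(B(2), 6*(4 + 3))*(-28))*(-45)) = 1/(((1 + (1/12)*2)*(-28))*(-45)) = 1/(((1 + ⅙)*(-28))*(-45)) = 1/(((7/6)*(-28))*(-45)) = 1/(-98/3*(-45)) = 1/1470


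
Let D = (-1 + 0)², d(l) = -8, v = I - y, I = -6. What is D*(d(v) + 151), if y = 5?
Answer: 143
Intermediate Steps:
v = -11 (v = -6 - 1*5 = -6 - 5 = -11)
D = 1 (D = (-1)² = 1)
D*(d(v) + 151) = 1*(-8 + 151) = 1*143 = 143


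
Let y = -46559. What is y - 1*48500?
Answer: -95059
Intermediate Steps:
y - 1*48500 = -46559 - 1*48500 = -46559 - 48500 = -95059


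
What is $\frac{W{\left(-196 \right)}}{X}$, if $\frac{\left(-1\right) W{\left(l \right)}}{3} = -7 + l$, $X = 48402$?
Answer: $\frac{203}{16134} \approx 0.012582$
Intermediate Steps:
$W{\left(l \right)} = 21 - 3 l$ ($W{\left(l \right)} = - 3 \left(-7 + l\right) = 21 - 3 l$)
$\frac{W{\left(-196 \right)}}{X} = \frac{21 - -588}{48402} = \left(21 + 588\right) \frac{1}{48402} = 609 \cdot \frac{1}{48402} = \frac{203}{16134}$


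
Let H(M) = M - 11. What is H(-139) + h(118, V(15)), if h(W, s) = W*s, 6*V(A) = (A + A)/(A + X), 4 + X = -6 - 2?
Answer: 140/3 ≈ 46.667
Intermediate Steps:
X = -12 (X = -4 + (-6 - 2) = -4 - 8 = -12)
V(A) = A/(3*(-12 + A)) (V(A) = ((A + A)/(A - 12))/6 = ((2*A)/(-12 + A))/6 = (2*A/(-12 + A))/6 = A/(3*(-12 + A)))
H(M) = -11 + M
H(-139) + h(118, V(15)) = (-11 - 139) + 118*((⅓)*15/(-12 + 15)) = -150 + 118*((⅓)*15/3) = -150 + 118*((⅓)*15*(⅓)) = -150 + 118*(5/3) = -150 + 590/3 = 140/3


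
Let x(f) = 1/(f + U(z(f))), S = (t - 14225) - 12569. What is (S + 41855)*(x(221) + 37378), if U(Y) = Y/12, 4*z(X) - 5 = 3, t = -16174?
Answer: -55205481156/1327 ≈ -4.1602e+7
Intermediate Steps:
z(X) = 2 (z(X) = 5/4 + (¼)*3 = 5/4 + ¾ = 2)
S = -42968 (S = (-16174 - 14225) - 12569 = -30399 - 12569 = -42968)
U(Y) = Y/12 (U(Y) = Y*(1/12) = Y/12)
x(f) = 1/(⅙ + f) (x(f) = 1/(f + (1/12)*2) = 1/(f + ⅙) = 1/(⅙ + f))
(S + 41855)*(x(221) + 37378) = (-42968 + 41855)*(6/(1 + 6*221) + 37378) = -1113*(6/(1 + 1326) + 37378) = -1113*(6/1327 + 37378) = -1113*49600612/1327 = -55205481156/1327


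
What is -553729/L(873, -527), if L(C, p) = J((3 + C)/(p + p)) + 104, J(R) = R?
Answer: -291815183/54370 ≈ -5367.2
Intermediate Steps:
L(C, p) = 104 + (3 + C)/(2*p) (L(C, p) = (3 + C)/(p + p) + 104 = (3 + C)/((2*p)) + 104 = (3 + C)*(1/(2*p)) + 104 = (3 + C)/(2*p) + 104 = 104 + (3 + C)/(2*p))
-553729/L(873, -527) = -553729*(-1054/(3 + 873 + 208*(-527))) = -553729*(-1054/(3 + 873 - 109616)) = -553729/((½)*(-1/527)*(-108740)) = -553729/54370/527 = -553729*527/54370 = -291815183/54370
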